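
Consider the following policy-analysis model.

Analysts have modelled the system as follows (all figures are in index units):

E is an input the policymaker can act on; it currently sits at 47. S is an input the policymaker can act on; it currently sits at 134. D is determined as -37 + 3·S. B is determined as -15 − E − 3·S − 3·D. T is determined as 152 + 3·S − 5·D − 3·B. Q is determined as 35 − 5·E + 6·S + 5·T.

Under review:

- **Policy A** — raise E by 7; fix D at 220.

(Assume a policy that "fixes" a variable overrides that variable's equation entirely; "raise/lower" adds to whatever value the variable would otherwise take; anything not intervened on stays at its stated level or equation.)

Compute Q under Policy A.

14804

Policy A (E + 7, D := 220):
  E = 47 + 7 = 54
  S = 134
  D = 220
  B = -15 − 54 − 3·134 − 3·220 = -1131
  T = 152 + 3·134 − 5·220 − 3·(-1131) = 2847
  Q = 35 − 5·54 + 6·134 + 5·2847 = 14804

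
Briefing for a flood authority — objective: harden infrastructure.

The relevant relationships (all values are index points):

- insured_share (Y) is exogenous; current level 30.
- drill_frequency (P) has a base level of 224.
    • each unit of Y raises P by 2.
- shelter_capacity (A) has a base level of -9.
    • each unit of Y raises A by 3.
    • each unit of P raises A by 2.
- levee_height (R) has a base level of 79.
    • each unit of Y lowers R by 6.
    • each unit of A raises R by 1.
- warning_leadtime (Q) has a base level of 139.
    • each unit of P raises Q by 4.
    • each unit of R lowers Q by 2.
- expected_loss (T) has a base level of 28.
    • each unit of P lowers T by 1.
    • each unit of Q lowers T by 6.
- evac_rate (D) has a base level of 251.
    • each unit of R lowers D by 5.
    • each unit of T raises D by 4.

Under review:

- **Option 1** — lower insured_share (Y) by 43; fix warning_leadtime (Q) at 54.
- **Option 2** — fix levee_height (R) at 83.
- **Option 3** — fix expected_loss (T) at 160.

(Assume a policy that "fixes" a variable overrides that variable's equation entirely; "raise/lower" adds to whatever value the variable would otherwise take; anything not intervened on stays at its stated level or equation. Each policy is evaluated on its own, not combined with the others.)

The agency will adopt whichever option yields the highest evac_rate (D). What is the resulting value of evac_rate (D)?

-1849

Option 1 (Y − 43, Q := 54):
  Y = 30 − 43 = -13
  P = 224 + 2·(-13) = 198
  A = -9 + 3·(-13) + 2·198 = 348
  R = 79 − 6·(-13) + 348 = 505
  Q = 54
  T = 28 − 198 − 6·54 = -494
  D = 251 − 5·505 + 4·(-494) = -4250
Option 2 (R := 83):
  Y = 30
  P = 224 + 2·30 = 284
  A = -9 + 3·30 + 2·284 = 649
  R = 83
  Q = 139 + 4·284 − 2·83 = 1109
  T = 28 − 284 − 6·1109 = -6910
  D = 251 − 5·83 + 4·(-6910) = -27804
Option 3 (T := 160):
  Y = 30
  P = 224 + 2·30 = 284
  A = -9 + 3·30 + 2·284 = 649
  R = 79 − 6·30 + 649 = 548
  Q = 139 + 4·284 − 2·548 = 179
  T = 160
  D = 251 − 5·548 + 4·160 = -1849
Comparing — Option 1: D=-4250, Option 2: D=-27804, Option 3: D=-1849. Highest is -1849 (Option 3).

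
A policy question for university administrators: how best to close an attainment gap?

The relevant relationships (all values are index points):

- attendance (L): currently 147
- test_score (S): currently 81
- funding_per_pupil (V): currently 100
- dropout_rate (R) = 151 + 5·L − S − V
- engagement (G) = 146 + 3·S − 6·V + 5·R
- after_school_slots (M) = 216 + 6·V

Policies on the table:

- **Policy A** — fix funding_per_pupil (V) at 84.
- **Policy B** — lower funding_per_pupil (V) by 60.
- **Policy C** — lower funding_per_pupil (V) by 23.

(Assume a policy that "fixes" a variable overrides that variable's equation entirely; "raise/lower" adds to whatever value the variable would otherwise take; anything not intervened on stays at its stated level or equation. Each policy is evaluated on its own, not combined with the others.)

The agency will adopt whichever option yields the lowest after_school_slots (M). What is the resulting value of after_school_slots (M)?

Policy A (V := 84):
  V = 84
  M = 216 + 6·84 = 720
Policy B (V − 60):
  V = 100 − 60 = 40
  M = 216 + 6·40 = 456
Policy C (V − 23):
  V = 100 − 23 = 77
  M = 216 + 6·77 = 678
Comparing — Policy A: M=720, Policy B: M=456, Policy C: M=678. Lowest is 456 (Policy B).

456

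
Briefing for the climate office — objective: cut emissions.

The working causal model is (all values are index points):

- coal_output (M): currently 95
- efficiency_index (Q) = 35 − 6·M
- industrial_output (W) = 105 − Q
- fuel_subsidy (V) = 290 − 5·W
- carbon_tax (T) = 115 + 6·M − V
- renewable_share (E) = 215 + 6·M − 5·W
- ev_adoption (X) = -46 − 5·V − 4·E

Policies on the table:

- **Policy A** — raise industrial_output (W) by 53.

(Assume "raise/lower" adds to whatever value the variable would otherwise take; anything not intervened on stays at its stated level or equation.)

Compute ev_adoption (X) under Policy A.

26549

Policy A (W + 53):
  M = 95
  Q = 35 − 6·95 = -535
  W = 105 − (-535) (+53 from intervention) = 693
  V = 290 − 5·693 = -3175
  E = 215 + 6·95 − 5·693 = -2680
  X = -46 − 5·(-3175) − 4·(-2680) = 26549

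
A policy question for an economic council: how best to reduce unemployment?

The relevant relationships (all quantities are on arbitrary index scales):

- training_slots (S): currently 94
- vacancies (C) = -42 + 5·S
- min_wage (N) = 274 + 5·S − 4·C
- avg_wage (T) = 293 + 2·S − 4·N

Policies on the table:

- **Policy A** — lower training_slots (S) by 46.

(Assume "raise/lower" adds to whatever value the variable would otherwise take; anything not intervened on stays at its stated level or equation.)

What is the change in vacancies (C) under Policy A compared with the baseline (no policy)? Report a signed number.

Baseline:
  S = 94
  C = -42 + 5·94 = 428
Policy A (S − 46):
  S = 94 − 46 = 48
  C = -42 + 5·48 = 198
Change in C: 198 − 428 = -230

-230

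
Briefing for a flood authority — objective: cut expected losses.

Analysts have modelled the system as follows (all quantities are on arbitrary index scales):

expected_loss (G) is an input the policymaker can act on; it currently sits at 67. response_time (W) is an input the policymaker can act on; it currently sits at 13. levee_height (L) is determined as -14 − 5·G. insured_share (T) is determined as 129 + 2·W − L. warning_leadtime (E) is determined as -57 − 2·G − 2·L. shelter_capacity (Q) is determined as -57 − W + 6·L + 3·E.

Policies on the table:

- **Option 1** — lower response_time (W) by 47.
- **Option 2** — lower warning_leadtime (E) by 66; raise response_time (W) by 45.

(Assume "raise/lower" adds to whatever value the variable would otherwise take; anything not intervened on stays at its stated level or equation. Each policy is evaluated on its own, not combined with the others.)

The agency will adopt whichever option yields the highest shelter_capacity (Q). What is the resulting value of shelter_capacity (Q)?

Option 1 (W − 47):
  G = 67
  W = 13 − 47 = -34
  L = -14 − 5·67 = -349
  E = -57 − 2·67 − 2·(-349) = 507
  Q = -57 − (-34) + 6·(-349) + 3·507 = -596
Option 2 (E − 66, W + 45):
  G = 67
  W = 13 + 45 = 58
  L = -14 − 5·67 = -349
  E = -57 − 2·67 − 2·(-349) (−66 from intervention) = 441
  Q = -57 − 58 + 6·(-349) + 3·441 = -886
Comparing — Option 1: Q=-596, Option 2: Q=-886. Highest is -596 (Option 1).

-596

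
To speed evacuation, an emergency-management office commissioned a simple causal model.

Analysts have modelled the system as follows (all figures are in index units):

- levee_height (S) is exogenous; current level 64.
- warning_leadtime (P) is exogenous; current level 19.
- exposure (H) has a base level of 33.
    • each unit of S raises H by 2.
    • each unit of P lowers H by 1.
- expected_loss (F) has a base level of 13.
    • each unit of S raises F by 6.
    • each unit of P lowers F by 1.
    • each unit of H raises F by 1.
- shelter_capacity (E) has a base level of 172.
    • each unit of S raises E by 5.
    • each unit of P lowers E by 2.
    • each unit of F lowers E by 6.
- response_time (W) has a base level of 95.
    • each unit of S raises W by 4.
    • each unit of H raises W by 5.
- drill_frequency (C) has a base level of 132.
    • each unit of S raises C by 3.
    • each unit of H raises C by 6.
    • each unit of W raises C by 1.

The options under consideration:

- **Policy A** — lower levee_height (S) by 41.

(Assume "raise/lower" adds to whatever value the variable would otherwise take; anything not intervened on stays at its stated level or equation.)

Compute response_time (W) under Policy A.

487

Policy A (S − 41):
  S = 64 − 41 = 23
  P = 19
  H = 33 + 2·23 − 19 = 60
  W = 95 + 4·23 + 5·60 = 487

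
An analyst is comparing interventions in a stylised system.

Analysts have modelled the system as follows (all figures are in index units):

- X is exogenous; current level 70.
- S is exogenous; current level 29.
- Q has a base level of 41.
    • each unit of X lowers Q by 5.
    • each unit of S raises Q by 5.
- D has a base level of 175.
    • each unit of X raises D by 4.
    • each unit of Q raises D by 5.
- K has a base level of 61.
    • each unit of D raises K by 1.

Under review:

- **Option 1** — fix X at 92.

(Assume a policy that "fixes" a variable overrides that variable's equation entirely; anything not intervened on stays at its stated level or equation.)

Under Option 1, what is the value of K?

-766

Option 1 (X := 92):
  X = 92
  S = 29
  Q = 41 − 5·92 + 5·29 = -274
  D = 175 + 4·92 + 5·(-274) = -827
  K = 61 + (-827) = -766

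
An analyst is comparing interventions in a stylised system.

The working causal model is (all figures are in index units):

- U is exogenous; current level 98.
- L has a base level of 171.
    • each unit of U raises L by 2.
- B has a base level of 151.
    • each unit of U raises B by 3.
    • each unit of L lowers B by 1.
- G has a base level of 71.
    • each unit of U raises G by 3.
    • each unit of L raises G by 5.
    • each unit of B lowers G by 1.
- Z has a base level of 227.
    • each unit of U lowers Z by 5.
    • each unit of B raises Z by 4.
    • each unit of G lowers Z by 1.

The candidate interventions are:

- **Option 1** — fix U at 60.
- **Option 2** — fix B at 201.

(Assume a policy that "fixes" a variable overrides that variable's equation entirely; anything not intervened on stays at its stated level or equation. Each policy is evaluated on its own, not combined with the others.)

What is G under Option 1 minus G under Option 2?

Option 1 (U := 60):
  U = 60
  L = 171 + 2·60 = 291
  B = 151 + 3·60 − 291 = 40
  G = 71 + 3·60 + 5·291 − 40 = 1666
Option 2 (B := 201):
  U = 98
  L = 171 + 2·98 = 367
  B = 201
  G = 71 + 3·98 + 5·367 − 201 = 1999
G: 1666 − 1999 = -333

-333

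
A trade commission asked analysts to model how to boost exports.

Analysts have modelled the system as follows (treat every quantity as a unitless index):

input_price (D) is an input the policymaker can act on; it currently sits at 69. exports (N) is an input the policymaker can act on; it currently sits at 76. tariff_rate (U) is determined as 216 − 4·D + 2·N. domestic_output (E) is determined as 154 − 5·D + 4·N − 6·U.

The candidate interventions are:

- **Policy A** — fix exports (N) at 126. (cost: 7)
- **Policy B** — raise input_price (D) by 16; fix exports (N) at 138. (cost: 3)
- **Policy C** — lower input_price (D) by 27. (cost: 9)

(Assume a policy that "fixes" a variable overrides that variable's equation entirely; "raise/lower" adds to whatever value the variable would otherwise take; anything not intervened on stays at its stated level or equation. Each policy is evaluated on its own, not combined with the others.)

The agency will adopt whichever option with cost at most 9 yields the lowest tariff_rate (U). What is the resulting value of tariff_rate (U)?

Policy A (N := 126):
  D = 69
  N = 126
  U = 216 − 4·69 + 2·126 = 192
Policy B (D + 16, N := 138):
  D = 69 + 16 = 85
  N = 138
  U = 216 − 4·85 + 2·138 = 152
Policy C (D − 27):
  D = 69 − 27 = 42
  N = 76
  U = 216 − 4·42 + 2·76 = 200
Comparing — Policy A: U=192, Policy B: U=152, Policy C: U=200. Lowest is 152 (Policy B).

152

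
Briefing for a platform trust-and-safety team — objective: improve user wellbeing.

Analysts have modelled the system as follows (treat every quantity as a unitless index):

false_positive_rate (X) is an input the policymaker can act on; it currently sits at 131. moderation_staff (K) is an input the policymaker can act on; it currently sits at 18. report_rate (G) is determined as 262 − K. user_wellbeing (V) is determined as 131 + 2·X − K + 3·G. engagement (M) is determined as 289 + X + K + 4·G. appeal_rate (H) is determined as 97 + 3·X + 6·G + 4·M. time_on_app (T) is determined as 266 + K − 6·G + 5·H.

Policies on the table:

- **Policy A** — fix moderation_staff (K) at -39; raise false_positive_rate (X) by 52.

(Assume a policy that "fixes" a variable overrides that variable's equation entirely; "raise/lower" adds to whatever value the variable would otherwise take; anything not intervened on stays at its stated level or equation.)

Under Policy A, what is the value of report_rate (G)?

301

Policy A (K := -39, X + 52):
  K = -39
  G = 262 − (-39) = 301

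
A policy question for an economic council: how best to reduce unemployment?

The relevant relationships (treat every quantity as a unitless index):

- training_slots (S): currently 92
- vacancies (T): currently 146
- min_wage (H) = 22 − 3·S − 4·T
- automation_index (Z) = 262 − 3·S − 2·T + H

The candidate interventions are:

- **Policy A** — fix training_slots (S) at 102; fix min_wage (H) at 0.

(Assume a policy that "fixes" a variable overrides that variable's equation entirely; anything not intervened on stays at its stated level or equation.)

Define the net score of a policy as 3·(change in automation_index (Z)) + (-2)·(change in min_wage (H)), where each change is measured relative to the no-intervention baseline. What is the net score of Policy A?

748

Baseline:
  S = 92
  T = 146
  H = 22 − 3·92 − 4·146 = -838
  Z = 262 − 3·92 − 2·146 + (-838) = -1144
Policy A (S := 102, H := 0):
  S = 102
  T = 146
  H = 0
  Z = 262 − 3·102 − 2·146 + 0 = -336
ΔZ = -336 − (-1144) = 808; ΔH = 0 − (-838) = 838
Score = 3·808 + (-2)·838 = 748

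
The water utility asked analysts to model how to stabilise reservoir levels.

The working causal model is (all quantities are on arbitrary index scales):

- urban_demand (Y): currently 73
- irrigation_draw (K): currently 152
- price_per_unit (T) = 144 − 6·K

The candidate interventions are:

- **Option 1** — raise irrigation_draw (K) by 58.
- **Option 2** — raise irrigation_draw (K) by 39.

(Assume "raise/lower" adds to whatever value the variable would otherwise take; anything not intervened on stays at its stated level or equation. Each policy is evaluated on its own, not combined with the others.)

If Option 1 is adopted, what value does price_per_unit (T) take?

Option 1 (K + 58):
  K = 152 + 58 = 210
  T = 144 − 6·210 = -1116

-1116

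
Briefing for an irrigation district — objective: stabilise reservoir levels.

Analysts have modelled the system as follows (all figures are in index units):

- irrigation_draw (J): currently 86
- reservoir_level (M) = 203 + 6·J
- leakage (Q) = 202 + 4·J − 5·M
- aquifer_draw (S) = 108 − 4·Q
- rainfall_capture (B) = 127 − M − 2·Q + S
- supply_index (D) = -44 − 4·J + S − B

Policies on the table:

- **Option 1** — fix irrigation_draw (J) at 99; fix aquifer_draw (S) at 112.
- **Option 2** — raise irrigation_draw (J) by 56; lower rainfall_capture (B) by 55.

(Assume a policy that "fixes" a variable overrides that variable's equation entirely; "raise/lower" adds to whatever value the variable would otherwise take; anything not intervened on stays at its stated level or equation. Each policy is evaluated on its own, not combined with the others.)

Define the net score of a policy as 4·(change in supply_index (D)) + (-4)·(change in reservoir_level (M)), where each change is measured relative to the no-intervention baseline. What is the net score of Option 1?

Baseline:
  J = 86
  M = 203 + 6·86 = 719
  Q = 202 + 4·86 − 5·719 = -3049
  S = 108 − 4·(-3049) = 12304
  B = 127 − 719 − 2·(-3049) + 12304 = 17810
  D = -44 − 4·86 + 12304 − 17810 = -5894
Option 1 (J := 99, S := 112):
  J = 99
  M = 203 + 6·99 = 797
  Q = 202 + 4·99 − 5·797 = -3387
  S = 112
  B = 127 − 797 − 2·(-3387) + 112 = 6216
  D = -44 − 4·99 + 112 − 6216 = -6544
ΔD = -6544 − (-5894) = -650; ΔM = 797 − 719 = 78
Score = 4·(-650) + (-4)·78 = -2912

-2912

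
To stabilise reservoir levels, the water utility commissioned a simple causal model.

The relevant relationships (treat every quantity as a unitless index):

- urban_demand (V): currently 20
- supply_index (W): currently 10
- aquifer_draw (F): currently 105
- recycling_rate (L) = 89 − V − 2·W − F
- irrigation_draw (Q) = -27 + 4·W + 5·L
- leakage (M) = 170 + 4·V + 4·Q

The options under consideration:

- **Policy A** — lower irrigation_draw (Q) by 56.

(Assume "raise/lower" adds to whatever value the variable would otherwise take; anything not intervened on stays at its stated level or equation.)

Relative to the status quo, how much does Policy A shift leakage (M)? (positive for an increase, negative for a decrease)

-224

Baseline:
  V = 20
  W = 10
  F = 105
  L = 89 − 20 − 2·10 − 105 = -56
  Q = -27 + 4·10 + 5·(-56) = -267
  M = 170 + 4·20 + 4·(-267) = -818
Policy A (Q − 56):
  V = 20
  W = 10
  F = 105
  L = 89 − 20 − 2·10 − 105 = -56
  Q = -27 + 4·10 + 5·(-56) (−56 from intervention) = -323
  M = 170 + 4·20 + 4·(-323) = -1042
Change in M: -1042 − (-818) = -224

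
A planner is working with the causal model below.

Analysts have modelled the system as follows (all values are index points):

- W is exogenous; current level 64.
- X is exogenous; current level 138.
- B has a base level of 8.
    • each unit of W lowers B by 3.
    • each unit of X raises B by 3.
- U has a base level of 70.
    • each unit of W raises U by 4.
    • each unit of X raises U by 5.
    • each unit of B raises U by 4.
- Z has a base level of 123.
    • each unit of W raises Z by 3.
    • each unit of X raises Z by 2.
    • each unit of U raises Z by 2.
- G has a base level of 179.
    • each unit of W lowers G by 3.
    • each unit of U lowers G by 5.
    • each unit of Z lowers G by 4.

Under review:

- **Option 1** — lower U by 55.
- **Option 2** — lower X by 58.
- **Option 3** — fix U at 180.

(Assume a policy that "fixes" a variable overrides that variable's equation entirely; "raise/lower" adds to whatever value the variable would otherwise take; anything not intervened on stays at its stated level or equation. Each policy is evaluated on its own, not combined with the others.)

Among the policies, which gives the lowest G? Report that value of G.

Option 1 (U − 55):
  W = 64
  X = 138
  B = 8 − 3·64 + 3·138 = 230
  U = 70 + 4·64 + 5·138 + 4·230 (−55 from intervention) = 1881
  Z = 123 + 3·64 + 2·138 + 2·1881 = 4353
  G = 179 − 3·64 − 5·1881 − 4·4353 = -26830
Option 2 (X − 58):
  W = 64
  X = 138 − 58 = 80
  B = 8 − 3·64 + 3·80 = 56
  U = 70 + 4·64 + 5·80 + 4·56 = 950
  Z = 123 + 3·64 + 2·80 + 2·950 = 2375
  G = 179 − 3·64 − 5·950 − 4·2375 = -14263
Option 3 (U := 180):
  W = 64
  X = 138
  B = 8 − 3·64 + 3·138 = 230
  U = 180
  Z = 123 + 3·64 + 2·138 + 2·180 = 951
  G = 179 − 3·64 − 5·180 − 4·951 = -4717
Comparing — Option 1: G=-26830, Option 2: G=-14263, Option 3: G=-4717. Lowest is -26830 (Option 1).

-26830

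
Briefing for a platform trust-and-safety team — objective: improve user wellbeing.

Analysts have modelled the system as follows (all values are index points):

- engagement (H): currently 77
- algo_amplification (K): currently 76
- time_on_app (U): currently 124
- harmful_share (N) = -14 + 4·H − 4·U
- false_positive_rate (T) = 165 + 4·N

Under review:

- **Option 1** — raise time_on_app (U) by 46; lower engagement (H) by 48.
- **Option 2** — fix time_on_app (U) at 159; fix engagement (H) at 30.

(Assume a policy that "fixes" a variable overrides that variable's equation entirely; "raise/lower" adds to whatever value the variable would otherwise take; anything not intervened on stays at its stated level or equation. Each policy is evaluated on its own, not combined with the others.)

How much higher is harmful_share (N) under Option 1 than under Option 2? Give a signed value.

Option 1 (U + 46, H − 48):
  H = 77 − 48 = 29
  U = 124 + 46 = 170
  N = -14 + 4·29 − 4·170 = -578
Option 2 (U := 159, H := 30):
  H = 30
  U = 159
  N = -14 + 4·30 − 4·159 = -530
N: -578 − (-530) = -48

-48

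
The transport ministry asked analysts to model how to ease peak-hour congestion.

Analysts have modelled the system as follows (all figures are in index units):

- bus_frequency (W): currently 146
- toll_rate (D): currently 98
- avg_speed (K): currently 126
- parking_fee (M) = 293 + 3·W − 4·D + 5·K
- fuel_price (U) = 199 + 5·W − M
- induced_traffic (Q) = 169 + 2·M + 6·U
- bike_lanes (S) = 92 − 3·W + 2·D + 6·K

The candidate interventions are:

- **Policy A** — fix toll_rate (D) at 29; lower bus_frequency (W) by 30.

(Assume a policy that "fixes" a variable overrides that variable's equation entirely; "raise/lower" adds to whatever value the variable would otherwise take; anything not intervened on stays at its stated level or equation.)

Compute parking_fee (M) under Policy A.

1155

Policy A (D := 29, W − 30):
  W = 146 − 30 = 116
  D = 29
  K = 126
  M = 293 + 3·116 − 4·29 + 5·126 = 1155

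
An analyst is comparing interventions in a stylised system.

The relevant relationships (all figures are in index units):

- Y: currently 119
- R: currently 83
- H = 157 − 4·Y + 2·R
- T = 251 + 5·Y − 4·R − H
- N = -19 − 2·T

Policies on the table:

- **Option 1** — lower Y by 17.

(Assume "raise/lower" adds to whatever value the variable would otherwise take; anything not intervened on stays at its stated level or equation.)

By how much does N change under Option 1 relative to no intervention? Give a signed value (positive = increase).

Baseline:
  Y = 119
  R = 83
  H = 157 − 4·119 + 2·83 = -153
  T = 251 + 5·119 − 4·83 − (-153) = 667
  N = -19 − 2·667 = -1353
Option 1 (Y − 17):
  Y = 119 − 17 = 102
  R = 83
  H = 157 − 4·102 + 2·83 = -85
  T = 251 + 5·102 − 4·83 − (-85) = 514
  N = -19 − 2·514 = -1047
Change in N: -1047 − (-1353) = 306

306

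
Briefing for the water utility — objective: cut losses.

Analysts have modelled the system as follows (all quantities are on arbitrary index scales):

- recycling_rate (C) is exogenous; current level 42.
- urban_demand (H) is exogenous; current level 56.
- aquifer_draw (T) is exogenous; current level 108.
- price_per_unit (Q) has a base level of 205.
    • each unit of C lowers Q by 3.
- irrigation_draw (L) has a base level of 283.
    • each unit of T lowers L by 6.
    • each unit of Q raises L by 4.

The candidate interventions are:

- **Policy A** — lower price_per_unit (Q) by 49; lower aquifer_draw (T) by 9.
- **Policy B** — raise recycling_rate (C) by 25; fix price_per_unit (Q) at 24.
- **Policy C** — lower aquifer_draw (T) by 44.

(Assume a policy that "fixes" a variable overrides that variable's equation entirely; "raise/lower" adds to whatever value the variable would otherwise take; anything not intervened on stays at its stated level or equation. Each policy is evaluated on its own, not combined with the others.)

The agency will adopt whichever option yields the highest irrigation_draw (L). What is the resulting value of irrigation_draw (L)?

Policy A (Q − 49, T − 9):
  C = 42
  T = 108 − 9 = 99
  Q = 205 − 3·42 (−49 from intervention) = 30
  L = 283 − 6·99 + 4·30 = -191
Policy B (C + 25, Q := 24):
  C = 42 + 25 = 67
  T = 108
  Q = 24
  L = 283 − 6·108 + 4·24 = -269
Policy C (T − 44):
  C = 42
  T = 108 − 44 = 64
  Q = 205 − 3·42 = 79
  L = 283 − 6·64 + 4·79 = 215
Comparing — Policy A: L=-191, Policy B: L=-269, Policy C: L=215. Highest is 215 (Policy C).

215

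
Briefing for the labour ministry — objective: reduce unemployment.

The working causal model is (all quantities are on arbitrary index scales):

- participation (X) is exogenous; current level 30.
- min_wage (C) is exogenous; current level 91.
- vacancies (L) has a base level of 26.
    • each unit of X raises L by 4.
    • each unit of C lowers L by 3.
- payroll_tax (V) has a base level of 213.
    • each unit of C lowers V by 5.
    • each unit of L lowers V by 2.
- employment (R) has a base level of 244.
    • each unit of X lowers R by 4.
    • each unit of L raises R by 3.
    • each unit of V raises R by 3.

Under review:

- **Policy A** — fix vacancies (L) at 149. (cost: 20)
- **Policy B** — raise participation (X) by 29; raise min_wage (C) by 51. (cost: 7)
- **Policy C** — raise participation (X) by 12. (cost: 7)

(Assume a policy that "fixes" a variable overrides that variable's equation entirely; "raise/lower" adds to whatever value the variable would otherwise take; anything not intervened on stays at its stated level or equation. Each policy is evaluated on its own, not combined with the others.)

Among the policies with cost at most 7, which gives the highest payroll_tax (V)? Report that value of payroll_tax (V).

-84

Policy B (X + 29, C + 51):
  X = 30 + 29 = 59
  C = 91 + 51 = 142
  L = 26 + 4·59 − 3·142 = -164
  V = 213 − 5·142 − 2·(-164) = -169
Policy C (X + 12):
  X = 30 + 12 = 42
  C = 91
  L = 26 + 4·42 − 3·91 = -79
  V = 213 − 5·91 − 2·(-79) = -84
Comparing — Policy B: V=-169, Policy C: V=-84. Highest is -84 (Policy C).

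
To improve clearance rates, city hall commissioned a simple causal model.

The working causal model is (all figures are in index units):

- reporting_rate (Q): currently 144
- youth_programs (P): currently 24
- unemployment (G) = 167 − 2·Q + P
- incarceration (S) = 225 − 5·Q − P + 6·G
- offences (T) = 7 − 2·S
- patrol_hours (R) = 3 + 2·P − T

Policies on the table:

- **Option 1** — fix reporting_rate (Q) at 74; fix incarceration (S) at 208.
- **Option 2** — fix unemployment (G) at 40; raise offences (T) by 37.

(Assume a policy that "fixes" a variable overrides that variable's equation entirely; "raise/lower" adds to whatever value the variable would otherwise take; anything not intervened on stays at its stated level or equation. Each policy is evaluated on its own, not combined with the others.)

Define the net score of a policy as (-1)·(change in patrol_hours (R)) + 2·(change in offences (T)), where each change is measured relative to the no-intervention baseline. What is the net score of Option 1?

Baseline:
  Q = 144
  P = 24
  G = 167 − 2·144 + 24 = -97
  S = 225 − 5·144 − 24 + 6·(-97) = -1101
  T = 7 − 2·(-1101) = 2209
  R = 3 + 2·24 − 2209 = -2158
Option 1 (Q := 74, S := 208):
  Q = 74
  P = 24
  G = 167 − 2·74 + 24 = 43
  S = 208
  T = 7 − 2·208 = -409
  R = 3 + 2·24 − (-409) = 460
ΔR = 460 − (-2158) = 2618; ΔT = -409 − 2209 = -2618
Score = (-1)·2618 + 2·(-2618) = -7854

-7854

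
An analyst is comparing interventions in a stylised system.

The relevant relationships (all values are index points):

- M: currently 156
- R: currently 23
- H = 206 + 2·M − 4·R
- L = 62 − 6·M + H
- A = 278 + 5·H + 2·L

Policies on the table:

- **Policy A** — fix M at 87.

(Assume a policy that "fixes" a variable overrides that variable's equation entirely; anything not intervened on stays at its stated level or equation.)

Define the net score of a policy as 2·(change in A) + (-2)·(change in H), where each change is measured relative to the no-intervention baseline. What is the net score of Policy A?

0

Baseline:
  M = 156
  R = 23
  H = 206 + 2·156 − 4·23 = 426
  L = 62 − 6·156 + 426 = -448
  A = 278 + 5·426 + 2·(-448) = 1512
Policy A (M := 87):
  M = 87
  R = 23
  H = 206 + 2·87 − 4·23 = 288
  L = 62 − 6·87 + 288 = -172
  A = 278 + 5·288 + 2·(-172) = 1374
ΔA = 1374 − 1512 = -138; ΔH = 288 − 426 = -138
Score = 2·(-138) + (-2)·(-138) = 0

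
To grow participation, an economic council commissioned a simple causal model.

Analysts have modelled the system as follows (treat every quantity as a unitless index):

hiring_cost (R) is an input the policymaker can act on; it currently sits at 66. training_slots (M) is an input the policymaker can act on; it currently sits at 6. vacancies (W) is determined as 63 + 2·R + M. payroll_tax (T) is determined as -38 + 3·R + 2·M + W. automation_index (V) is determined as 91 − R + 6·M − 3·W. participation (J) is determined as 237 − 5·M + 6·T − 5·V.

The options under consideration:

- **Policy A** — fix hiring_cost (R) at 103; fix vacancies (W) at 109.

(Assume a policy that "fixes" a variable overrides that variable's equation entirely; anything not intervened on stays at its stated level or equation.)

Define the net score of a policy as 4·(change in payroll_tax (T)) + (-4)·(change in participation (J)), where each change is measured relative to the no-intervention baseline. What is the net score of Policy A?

4400

Baseline:
  R = 66
  M = 6
  W = 63 + 2·66 + 6 = 201
  T = -38 + 3·66 + 2·6 + 201 = 373
  V = 91 − 66 + 6·6 − 3·201 = -542
  J = 237 − 5·6 + 6·373 − 5·(-542) = 5155
Policy A (R := 103, W := 109):
  R = 103
  M = 6
  W = 109
  T = -38 + 3·103 + 2·6 + 109 = 392
  V = 91 − 103 + 6·6 − 3·109 = -303
  J = 237 − 5·6 + 6·392 − 5·(-303) = 4074
ΔT = 392 − 373 = 19; ΔJ = 4074 − 5155 = -1081
Score = 4·19 + (-4)·(-1081) = 4400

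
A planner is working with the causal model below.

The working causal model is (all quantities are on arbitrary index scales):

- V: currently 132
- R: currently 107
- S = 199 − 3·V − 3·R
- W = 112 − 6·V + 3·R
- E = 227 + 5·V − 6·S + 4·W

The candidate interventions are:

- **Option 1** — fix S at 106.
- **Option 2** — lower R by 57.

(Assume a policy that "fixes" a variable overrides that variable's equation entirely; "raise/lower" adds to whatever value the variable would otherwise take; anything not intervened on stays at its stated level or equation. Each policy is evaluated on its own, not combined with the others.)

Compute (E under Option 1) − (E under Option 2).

Option 1 (S := 106):
  V = 132
  R = 107
  S = 106
  W = 112 − 6·132 + 3·107 = -359
  E = 227 + 5·132 − 6·106 + 4·(-359) = -1185
Option 2 (R − 57):
  V = 132
  R = 107 − 57 = 50
  S = 199 − 3·132 − 3·50 = -347
  W = 112 − 6·132 + 3·50 = -530
  E = 227 + 5·132 − 6·(-347) + 4·(-530) = 849
E: -1185 − 849 = -2034

-2034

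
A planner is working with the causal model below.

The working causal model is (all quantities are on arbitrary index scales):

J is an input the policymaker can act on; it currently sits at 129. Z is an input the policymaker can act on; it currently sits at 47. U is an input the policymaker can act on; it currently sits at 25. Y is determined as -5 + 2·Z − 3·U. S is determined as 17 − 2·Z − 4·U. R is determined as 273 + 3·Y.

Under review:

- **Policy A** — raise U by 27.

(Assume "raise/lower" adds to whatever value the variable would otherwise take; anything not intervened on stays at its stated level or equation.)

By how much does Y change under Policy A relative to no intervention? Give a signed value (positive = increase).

Baseline:
  Z = 47
  U = 25
  Y = -5 + 2·47 − 3·25 = 14
Policy A (U + 27):
  Z = 47
  U = 25 + 27 = 52
  Y = -5 + 2·47 − 3·52 = -67
Change in Y: -67 − 14 = -81

-81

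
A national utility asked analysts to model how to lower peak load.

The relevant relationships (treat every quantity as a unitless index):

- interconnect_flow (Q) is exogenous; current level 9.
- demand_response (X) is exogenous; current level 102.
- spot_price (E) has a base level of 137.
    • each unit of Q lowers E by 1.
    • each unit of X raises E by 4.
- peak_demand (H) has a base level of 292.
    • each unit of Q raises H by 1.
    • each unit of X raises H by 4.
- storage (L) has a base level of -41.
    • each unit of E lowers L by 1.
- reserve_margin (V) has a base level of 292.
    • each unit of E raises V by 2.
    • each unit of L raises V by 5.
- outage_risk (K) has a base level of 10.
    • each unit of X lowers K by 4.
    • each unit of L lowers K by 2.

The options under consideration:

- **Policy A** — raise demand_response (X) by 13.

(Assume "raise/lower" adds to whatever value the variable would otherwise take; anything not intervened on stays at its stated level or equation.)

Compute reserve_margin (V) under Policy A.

Policy A (X + 13):
  Q = 9
  X = 102 + 13 = 115
  E = 137 − 9 + 4·115 = 588
  L = -41 − 588 = -629
  V = 292 + 2·588 + 5·(-629) = -1677

-1677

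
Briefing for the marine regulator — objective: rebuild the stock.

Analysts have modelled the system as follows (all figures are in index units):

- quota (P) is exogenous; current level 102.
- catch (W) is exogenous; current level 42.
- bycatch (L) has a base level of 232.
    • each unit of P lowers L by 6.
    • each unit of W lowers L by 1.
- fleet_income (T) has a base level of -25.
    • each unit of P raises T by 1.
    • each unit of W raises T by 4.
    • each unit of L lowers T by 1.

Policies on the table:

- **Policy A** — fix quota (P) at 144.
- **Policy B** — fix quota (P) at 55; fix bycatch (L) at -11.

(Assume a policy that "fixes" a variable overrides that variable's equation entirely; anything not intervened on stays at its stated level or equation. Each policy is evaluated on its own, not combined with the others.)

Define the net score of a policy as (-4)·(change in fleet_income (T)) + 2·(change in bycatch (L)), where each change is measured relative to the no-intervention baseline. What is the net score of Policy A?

-1680

Baseline:
  P = 102
  W = 42
  L = 232 − 6·102 − 42 = -422
  T = -25 + 102 + 4·42 − (-422) = 667
Policy A (P := 144):
  P = 144
  W = 42
  L = 232 − 6·144 − 42 = -674
  T = -25 + 144 + 4·42 − (-674) = 961
ΔT = 961 − 667 = 294; ΔL = -674 − (-422) = -252
Score = (-4)·294 + 2·(-252) = -1680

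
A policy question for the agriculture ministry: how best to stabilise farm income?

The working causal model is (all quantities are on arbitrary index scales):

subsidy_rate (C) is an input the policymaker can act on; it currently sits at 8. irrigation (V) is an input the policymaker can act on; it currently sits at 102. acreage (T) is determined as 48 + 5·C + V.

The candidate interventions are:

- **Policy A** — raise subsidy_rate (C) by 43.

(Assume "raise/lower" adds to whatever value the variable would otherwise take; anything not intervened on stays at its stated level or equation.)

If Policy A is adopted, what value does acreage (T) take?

405

Policy A (C + 43):
  C = 8 + 43 = 51
  V = 102
  T = 48 + 5·51 + 102 = 405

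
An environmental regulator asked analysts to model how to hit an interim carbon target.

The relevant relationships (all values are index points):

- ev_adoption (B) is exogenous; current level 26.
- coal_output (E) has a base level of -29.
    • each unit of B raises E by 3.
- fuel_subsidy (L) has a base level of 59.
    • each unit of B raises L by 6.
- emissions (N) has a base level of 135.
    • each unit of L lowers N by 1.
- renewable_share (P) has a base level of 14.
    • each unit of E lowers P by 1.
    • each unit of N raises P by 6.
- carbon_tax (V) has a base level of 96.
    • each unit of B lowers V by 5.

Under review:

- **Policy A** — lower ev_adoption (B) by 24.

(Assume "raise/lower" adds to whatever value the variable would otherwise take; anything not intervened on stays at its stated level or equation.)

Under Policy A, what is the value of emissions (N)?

64

Policy A (B − 24):
  B = 26 − 24 = 2
  L = 59 + 6·2 = 71
  N = 135 − 71 = 64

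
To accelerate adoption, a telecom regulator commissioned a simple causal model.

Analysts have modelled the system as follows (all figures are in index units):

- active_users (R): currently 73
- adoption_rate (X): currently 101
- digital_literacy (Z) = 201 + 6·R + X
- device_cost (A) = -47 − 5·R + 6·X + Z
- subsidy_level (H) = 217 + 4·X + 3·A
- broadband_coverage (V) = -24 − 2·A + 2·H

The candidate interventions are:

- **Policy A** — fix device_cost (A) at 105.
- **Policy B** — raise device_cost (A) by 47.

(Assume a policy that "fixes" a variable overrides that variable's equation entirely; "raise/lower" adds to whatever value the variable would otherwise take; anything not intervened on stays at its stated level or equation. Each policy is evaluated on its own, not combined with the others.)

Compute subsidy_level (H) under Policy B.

Policy B (A + 47):
  R = 73
  X = 101
  Z = 201 + 6·73 + 101 = 740
  A = -47 − 5·73 + 6·101 + 740 (+47 from intervention) = 981
  H = 217 + 4·101 + 3·981 = 3564

3564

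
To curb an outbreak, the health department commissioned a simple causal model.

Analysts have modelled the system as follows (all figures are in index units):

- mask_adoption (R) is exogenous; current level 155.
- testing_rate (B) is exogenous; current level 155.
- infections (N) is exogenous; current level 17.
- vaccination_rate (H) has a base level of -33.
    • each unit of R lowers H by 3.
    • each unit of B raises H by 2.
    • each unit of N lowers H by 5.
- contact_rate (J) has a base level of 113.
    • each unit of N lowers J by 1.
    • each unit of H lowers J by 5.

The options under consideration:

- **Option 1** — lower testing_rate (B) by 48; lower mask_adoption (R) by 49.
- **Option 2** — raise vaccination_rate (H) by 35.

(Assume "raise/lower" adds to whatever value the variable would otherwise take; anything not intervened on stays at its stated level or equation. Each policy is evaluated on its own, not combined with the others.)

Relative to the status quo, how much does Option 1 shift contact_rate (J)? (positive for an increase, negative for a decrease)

-255

Baseline:
  R = 155
  B = 155
  N = 17
  H = -33 − 3·155 + 2·155 − 5·17 = -273
  J = 113 − 17 − 5·(-273) = 1461
Option 1 (B − 48, R − 49):
  R = 155 − 49 = 106
  B = 155 − 48 = 107
  N = 17
  H = -33 − 3·106 + 2·107 − 5·17 = -222
  J = 113 − 17 − 5·(-222) = 1206
Change in J: 1206 − 1461 = -255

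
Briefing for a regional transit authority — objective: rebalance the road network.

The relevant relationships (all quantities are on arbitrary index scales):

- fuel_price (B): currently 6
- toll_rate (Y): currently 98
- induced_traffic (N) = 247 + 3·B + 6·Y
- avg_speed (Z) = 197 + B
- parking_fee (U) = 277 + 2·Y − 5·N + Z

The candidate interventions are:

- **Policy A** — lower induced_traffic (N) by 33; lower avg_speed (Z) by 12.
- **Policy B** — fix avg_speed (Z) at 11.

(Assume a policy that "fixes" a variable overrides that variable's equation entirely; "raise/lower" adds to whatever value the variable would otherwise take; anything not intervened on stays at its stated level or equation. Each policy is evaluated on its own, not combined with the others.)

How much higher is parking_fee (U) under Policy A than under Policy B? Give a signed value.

345

Policy A (N − 33, Z − 12):
  B = 6
  Y = 98
  N = 247 + 3·6 + 6·98 (−33 from intervention) = 820
  Z = 197 + 6 (−12 from intervention) = 191
  U = 277 + 2·98 − 5·820 + 191 = -3436
Policy B (Z := 11):
  B = 6
  Y = 98
  N = 247 + 3·6 + 6·98 = 853
  Z = 11
  U = 277 + 2·98 − 5·853 + 11 = -3781
U: -3436 − (-3781) = 345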